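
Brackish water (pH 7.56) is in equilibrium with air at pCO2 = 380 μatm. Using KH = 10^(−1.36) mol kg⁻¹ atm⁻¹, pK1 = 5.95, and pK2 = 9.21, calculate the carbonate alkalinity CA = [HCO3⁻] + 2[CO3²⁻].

[CO2*] = KH · pCO2 = 10^(−1.36) × 380×10^-6 = 1.659×10^-5 mol/kg
α₀ = 1/(1 + K1/[H⁺] + K1K2/[H⁺]²) = 1/(1 + 10^+1.61 + 10^-0.04) = 0.02345
DIC = [CO2*]/α₀ = 1.659×10^-5 / 0.02345 = 0.7075 mmol/kg
CA = (α₁ + 2α₂)·DIC = (0.9552 + 2×0.02138) × 0.7075 = 0.706 mmol/kg

CA = 0.706 mmol/kg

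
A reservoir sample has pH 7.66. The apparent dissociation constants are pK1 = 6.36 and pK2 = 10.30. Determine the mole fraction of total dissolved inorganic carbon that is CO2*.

α₀ = 0.0476

α₀ = 1 / (1 + K1/[H⁺] + K1K2/[H⁺]²) = 1 / (1 + 10^+1.30 + 10^-1.34)
   = 1 / (1 + 19.953 + 0.045709) = 1/20.998 = 0.04762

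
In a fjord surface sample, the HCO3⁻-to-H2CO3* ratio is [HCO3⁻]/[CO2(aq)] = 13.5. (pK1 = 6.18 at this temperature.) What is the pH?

From K1 = [H⁺][HCO3⁻]/[CO2(aq)]:  pH = pK1 + log₁₀([HCO3⁻]/[CO2(aq)])
log₁₀(13.5) = +1.130
pH = 6.18 + (+1.130) = 7.31

pH = 7.31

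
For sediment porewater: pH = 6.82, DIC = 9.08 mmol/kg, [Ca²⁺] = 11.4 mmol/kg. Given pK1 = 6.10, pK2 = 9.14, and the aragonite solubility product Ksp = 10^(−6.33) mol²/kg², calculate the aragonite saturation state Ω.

α₂ = 1 / (1 + [H⁺]/K2 + [H⁺]²/(K1K2)) = 1 / (1 + 10^+2.32 + 10^+1.60)
   = 1 / (1 + 208.93 + 39.811) = 1/249.74 = 0.004004
[CO3²⁻] = α₂ × DIC = 0.004004 × 9.08 = 0.03636 mmol/kg
Ksp = 10^(−6.33) = 4.677×10^-7
Ω = [Ca²⁺][CO3²⁻]/Ksp = (11.4×10^-3)(3.636×10^-5) / 4.677×10^-7 = 0.886

Ω = 0.886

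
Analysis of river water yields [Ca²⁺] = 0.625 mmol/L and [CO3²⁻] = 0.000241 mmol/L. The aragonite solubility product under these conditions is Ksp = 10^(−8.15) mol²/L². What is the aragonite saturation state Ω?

Ω = 0.0213

Ksp = 10^(−8.15) = 7.079×10^-9
Ω = [Ca²⁺][CO3²⁻]/Ksp = (0.625×10^-3)(0.000241×10^-3) / 7.079×10^-9 = 0.0213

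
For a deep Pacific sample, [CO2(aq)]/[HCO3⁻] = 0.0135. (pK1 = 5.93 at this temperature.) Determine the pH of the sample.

From K1 = [H⁺][HCO3⁻]/[CO2(aq)]:  pH = pK1 − log₁₀([CO2(aq)]/[HCO3⁻])
log₁₀(0.0135) = -1.870
pH = 5.93 − (-1.870) = 7.80

pH = 7.80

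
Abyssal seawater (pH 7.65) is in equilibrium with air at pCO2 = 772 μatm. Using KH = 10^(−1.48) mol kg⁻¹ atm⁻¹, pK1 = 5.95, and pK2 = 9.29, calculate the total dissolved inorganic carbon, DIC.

DIC = 1.34 mmol/kg

[CO2*] = KH · pCO2 = 10^(−1.48) × 772×10^-6 = 2.556×10^-5 mol/kg
α₀ = 1/(1 + K1/[H⁺] + K1K2/[H⁺]²) = 1/(1 + 10^+1.70 + 10^+0.06) = 0.01913
DIC = [CO2*]/α₀ = 2.556×10^-5 / 0.01913 = 1.34 mmol/kg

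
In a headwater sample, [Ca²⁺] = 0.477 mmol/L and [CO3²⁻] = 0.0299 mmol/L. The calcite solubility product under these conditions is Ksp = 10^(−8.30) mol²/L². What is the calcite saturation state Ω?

Ksp = 10^(−8.30) = 5.012×10^-9
Ω = [Ca²⁺][CO3²⁻]/Ksp = (0.477×10^-3)(0.0299×10^-3) / 5.012×10^-9 = 2.85

Ω = 2.85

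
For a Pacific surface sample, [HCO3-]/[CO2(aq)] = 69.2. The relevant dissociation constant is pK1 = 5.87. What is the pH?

From K1 = [H⁺][HCO3-]/[CO2(aq)]:  pH = pK1 + log₁₀([HCO3-]/[CO2(aq)])
log₁₀(69.2) = +1.840
pH = 5.87 + (+1.840) = 7.71

pH = 7.71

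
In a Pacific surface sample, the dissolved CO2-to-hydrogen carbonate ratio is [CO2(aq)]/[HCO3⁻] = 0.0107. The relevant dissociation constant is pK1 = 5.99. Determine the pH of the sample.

pH = 7.96

From K1 = [H⁺][HCO3⁻]/[CO2(aq)]:  pH = pK1 − log₁₀([CO2(aq)]/[HCO3⁻])
log₁₀(0.0107) = -1.971
pH = 5.99 − (-1.971) = 7.96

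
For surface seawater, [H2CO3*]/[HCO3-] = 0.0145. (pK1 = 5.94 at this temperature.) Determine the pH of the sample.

pH = 7.78

From K1 = [H⁺][HCO3-]/[H2CO3*]:  pH = pK1 − log₁₀([H2CO3*]/[HCO3-])
log₁₀(0.0145) = -1.839
pH = 5.94 − (-1.839) = 7.78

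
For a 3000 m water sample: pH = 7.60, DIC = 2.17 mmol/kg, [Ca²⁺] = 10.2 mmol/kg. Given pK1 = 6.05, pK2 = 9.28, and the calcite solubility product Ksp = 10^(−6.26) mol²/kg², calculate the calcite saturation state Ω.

Ω = 0.802

α₂ = 1 / (1 + [H⁺]/K2 + [H⁺]²/(K1K2)) = 1 / (1 + 10^+1.68 + 10^+0.13)
   = 1 / (1 + 47.863 + 1.3490) = 1/50.212 = 0.01992
[CO3²⁻] = α₂ × DIC = 0.01992 × 2.17 = 0.04322 mmol/kg
Ksp = 10^(−6.26) = 5.495×10^-7
Ω = [Ca²⁺][CO3²⁻]/Ksp = (10.2×10^-3)(4.322×10^-5) / 5.495×10^-7 = 0.802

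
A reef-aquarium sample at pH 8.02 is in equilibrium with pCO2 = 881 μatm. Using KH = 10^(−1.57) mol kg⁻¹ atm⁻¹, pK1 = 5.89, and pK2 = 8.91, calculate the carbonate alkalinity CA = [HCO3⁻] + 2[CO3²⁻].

CA = 4.02 mmol/kg

[CO2*] = KH · pCO2 = 10^(−1.57) × 881×10^-6 = 2.371×10^-5 mol/kg
α₀ = 1/(1 + K1/[H⁺] + K1K2/[H⁺]²) = 1/(1 + 10^+2.13 + 10^+1.24) = 0.006524
DIC = [CO2*]/α₀ = 2.371×10^-5 / 0.006524 = 3.635 mmol/kg
CA = (α₁ + 2α₂)·DIC = (0.8801 + 2×0.1134) × 3.635 = 4.02 mmol/kg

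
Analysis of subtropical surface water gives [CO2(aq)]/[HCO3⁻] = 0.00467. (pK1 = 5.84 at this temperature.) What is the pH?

From K1 = [H⁺][HCO3⁻]/[CO2(aq)]:  pH = pK1 − log₁₀([CO2(aq)]/[HCO3⁻])
log₁₀(0.00467) = -2.331
pH = 5.84 − (-2.331) = 8.17

pH = 8.17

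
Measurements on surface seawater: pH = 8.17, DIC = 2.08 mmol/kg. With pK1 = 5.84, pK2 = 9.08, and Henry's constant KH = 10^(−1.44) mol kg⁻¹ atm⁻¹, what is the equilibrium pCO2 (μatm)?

pCO2 = 238 μatm

α₀ = 1 / (1 + K1/[H⁺] + K1K2/[H⁺]²) = 1 / (1 + 10^+2.33 + 10^+1.42)
   = 1 / (1 + 213.80 + 26.303) = 1/241.10 = 0.004148
[CO2*] = α₀ × DIC = 0.004148 × 2.08 = 0.008627 mmol/kg = 8.627 μmol/kg
pCO2 = [CO2*]/KH = 8.627×10^-6 / 3.631×10^-2 = 238 μatm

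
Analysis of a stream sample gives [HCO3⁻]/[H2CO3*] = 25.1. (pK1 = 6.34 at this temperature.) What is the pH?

pH = 7.74

From K1 = [H⁺][HCO3⁻]/[H2CO3*]:  pH = pK1 + log₁₀([HCO3⁻]/[H2CO3*])
log₁₀(25.1) = +1.400
pH = 6.34 + (+1.400) = 7.74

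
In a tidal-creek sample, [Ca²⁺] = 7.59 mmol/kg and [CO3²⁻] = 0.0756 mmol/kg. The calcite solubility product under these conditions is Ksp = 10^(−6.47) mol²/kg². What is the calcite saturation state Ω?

Ω = 1.69

Ksp = 10^(−6.47) = 3.388×10^-7
Ω = [Ca²⁺][CO3²⁻]/Ksp = (7.59×10^-3)(0.0756×10^-3) / 3.388×10^-7 = 1.69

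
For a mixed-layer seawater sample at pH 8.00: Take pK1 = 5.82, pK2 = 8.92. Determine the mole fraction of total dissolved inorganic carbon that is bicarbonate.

α₁ = 0.887

α₁ = 1 / (1 + [H⁺]/K1 + K2/[H⁺]) = 1 / (1 + 10^-2.18 + 10^-0.92)
   = 1 / (1 + 0.0066069 + 0.12023) = 1/1.1268 = 0.8874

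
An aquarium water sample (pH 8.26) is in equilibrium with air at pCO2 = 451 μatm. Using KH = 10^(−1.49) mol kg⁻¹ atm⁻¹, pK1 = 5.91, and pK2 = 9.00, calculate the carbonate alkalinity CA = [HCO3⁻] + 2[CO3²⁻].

CA = 4.46 mmol/kg

[CO2*] = KH · pCO2 = 10^(−1.49) × 451×10^-6 = 1.459×10^-5 mol/kg
α₀ = 1/(1 + K1/[H⁺] + K1K2/[H⁺]²) = 1/(1 + 10^+2.35 + 10^+1.61) = 0.003765
DIC = [CO2*]/α₀ = 1.459×10^-5 / 0.003765 = 3.876 mmol/kg
CA = (α₁ + 2α₂)·DIC = (0.8429 + 2×0.1534) × 3.876 = 4.46 mmol/kg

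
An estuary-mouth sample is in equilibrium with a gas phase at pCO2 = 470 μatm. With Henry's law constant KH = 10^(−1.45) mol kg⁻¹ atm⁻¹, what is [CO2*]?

KH = 10^(−1.45) = 3.548×10^-2 mol kg⁻¹ atm⁻¹
[CO2*] = KH · pCO2 = 3.548×10^-2 × 470×10^-6 atm = 1.67×10^-5 mol/kg

[CO2*] = 16.7 μmol/kg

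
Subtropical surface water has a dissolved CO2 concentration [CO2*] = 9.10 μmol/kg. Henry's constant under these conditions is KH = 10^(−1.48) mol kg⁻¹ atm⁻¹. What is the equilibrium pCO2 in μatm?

KH = 10^(−1.48) = 3.311×10^-2 mol kg⁻¹ atm⁻¹
pCO2 = [CO2*]/KH = 9.10×10^-6 / 3.311×10^-2 = 2.75×10^-4 atm = 275 μatm

pCO2 = 275 μatm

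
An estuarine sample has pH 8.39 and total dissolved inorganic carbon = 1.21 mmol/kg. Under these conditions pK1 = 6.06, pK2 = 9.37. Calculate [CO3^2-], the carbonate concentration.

α₂ = 1 / (1 + [H⁺]/K2 + [H⁺]²/(K1K2)) = 1 / (1 + 10^+0.98 + 10^-1.35)
   = 1 / (1 + 9.5499 + 0.044668) = 1/10.595 = 0.09439
[CO3²⁻] = α₂ × DIC = 0.09439 × 1.21 = 0.114 mmol/kg

[CO3²⁻] = 0.114 mmol/kg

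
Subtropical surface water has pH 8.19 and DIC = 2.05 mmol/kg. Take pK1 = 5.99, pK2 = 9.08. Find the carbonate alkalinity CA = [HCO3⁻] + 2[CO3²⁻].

CA = [HCO3⁻] + 2[CO3²⁻] = (α₁ + 2α₂)·DIC
At pH 8.19: [H⁺]/K1 = 10^-2.20 = 0.0063096, K2/[H⁺] = 10^-0.89 = 0.12882
α₁ = 1/(1 + 0.0063096 + 0.12882) = 1/1.1351 = 0.8810; α₂ = α₁·K2/[H⁺] = 0.1135
α₁ + 2α₂ = 1.1079
CA = 1.1079 × 2.05 = 2.27 mmol/kg

CA = 2.27 mmol/kg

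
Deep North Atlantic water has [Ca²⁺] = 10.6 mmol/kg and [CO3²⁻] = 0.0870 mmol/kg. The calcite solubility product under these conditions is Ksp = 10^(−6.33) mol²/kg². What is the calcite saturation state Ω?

Ksp = 10^(−6.33) = 4.677×10^-7
Ω = [Ca²⁺][CO3²⁻]/Ksp = (10.6×10^-3)(0.0870×10^-3) / 4.677×10^-7 = 1.97

Ω = 1.97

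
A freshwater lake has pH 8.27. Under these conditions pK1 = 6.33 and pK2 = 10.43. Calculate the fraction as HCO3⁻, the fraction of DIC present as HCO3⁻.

α₁ = 1 / (1 + [H⁺]/K1 + K2/[H⁺]) = 1 / (1 + 10^-1.94 + 10^-2.16)
   = 1 / (1 + 0.011482 + 0.0069183) = 1/1.0184 = 0.9819

α₁ = 0.982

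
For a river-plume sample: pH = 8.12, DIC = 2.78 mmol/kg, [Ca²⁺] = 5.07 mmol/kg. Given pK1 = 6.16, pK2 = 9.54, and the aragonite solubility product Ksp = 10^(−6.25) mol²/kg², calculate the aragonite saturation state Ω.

Ω = 0.908

α₂ = 1 / (1 + [H⁺]/K2 + [H⁺]²/(K1K2)) = 1 / (1 + 10^+1.42 + 10^-0.54)
   = 1 / (1 + 26.303 + 0.28840) = 1/27.591 = 0.03624
[CO3²⁻] = α₂ × DIC = 0.03624 × 2.78 = 0.1008 mmol/kg
Ksp = 10^(−6.25) = 5.623×10^-7
Ω = [Ca²⁺][CO3²⁻]/Ksp = (5.07×10^-3)(1.008×10^-4) / 5.623×10^-7 = 0.908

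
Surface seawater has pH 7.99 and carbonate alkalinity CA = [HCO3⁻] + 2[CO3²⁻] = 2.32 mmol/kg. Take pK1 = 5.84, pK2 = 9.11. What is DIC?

CA = [HCO3⁻] + 2[CO3²⁻] = (α₁ + 2α₂)·DIC
At pH 7.99: [H⁺]/K1 = 10^-2.15 = 0.0070795, K2/[H⁺] = 10^-1.12 = 0.075858
α₁ = 1/(1 + 0.0070795 + 0.075858) = 1/1.0829 = 0.9234; α₂ = α₁·K2/[H⁺] = 0.07005
α₁ + 2α₂ = 1.0635
DIC = CA / (α₁ + 2α₂) = 2.32 / 1.0635 = 2.18 mmol/kg

DIC = 2.18 mmol/kg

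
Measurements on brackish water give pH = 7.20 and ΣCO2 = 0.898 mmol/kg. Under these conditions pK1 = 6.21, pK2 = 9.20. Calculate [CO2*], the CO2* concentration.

[CO2*] = 0.0826 mmol/kg

α₀ = 1 / (1 + K1/[H⁺] + K1K2/[H⁺]²) = 1 / (1 + 10^+0.99 + 10^-1.01)
   = 1 / (1 + 9.7724 + 0.097724) = 1/10.870 = 0.09200
[CO2*] = α₀ × DIC = 0.09200 × 0.898 = 0.0826 mmol/kg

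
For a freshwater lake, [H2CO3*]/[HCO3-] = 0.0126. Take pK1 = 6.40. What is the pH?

pH = 8.30

From K1 = [H⁺][HCO3-]/[H2CO3*]:  pH = pK1 − log₁₀([H2CO3*]/[HCO3-])
log₁₀(0.0126) = -1.900
pH = 6.40 − (-1.900) = 8.30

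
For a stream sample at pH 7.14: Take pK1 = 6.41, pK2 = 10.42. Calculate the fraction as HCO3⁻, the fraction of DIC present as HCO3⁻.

α₁ = 1 / (1 + [H⁺]/K1 + K2/[H⁺]) = 1 / (1 + 10^-0.73 + 10^-3.28)
   = 1 / (1 + 0.18621 + 0.00052481) = 1/1.1867 = 0.8426

α₁ = 0.843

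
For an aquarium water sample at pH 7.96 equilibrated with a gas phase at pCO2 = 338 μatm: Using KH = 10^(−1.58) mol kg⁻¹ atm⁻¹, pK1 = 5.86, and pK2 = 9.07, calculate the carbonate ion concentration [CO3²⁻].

[CO2*] = KH · pCO2 = 10^(−1.58) × 338×10^-6 = 8.890×10^-6 mol/kg
α₀ = 1/(1 + K1/[H⁺] + K1K2/[H⁺]²) = 1/(1 + 10^+2.10 + 10^+0.99) = 0.007317
DIC = [CO2*]/α₀ = 8.890×10^-6 / 0.007317 = 1.215 mmol/kg
[CO3²⁻] = α₂·DIC; α₂ = 0.07151, so [CO3²⁻] = 0.07151 × 1.215 = 0.0869 mmol/kg

[CO3²⁻] = 0.0869 mmol/kg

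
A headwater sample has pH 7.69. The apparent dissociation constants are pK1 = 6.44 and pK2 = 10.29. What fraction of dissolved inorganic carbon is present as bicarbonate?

α₁ = 0.945

α₁ = 1 / (1 + [H⁺]/K1 + K2/[H⁺]) = 1 / (1 + 10^-1.25 + 10^-2.60)
   = 1 / (1 + 0.056234 + 0.0025119) = 1/1.0587 = 0.9445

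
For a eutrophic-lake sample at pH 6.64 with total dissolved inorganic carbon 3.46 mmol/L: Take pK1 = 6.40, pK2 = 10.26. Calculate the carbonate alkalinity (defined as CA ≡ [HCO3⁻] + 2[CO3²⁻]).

CA = [HCO3⁻] + 2[CO3²⁻] = (α₁ + 2α₂)·DIC
At pH 6.64: [H⁺]/K1 = 10^-0.24 = 0.57544, K2/[H⁺] = 10^-3.62 = 0.00023988
α₁ = 1/(1 + 0.57544 + 0.00023988) = 1/1.5757 = 0.6346; α₂ = α₁·K2/[H⁺] = 0.0001522
α₁ + 2α₂ = 0.6350
CA = 0.6350 × 3.46 = 2.20 mmol/L

CA = 2.20 mmol/L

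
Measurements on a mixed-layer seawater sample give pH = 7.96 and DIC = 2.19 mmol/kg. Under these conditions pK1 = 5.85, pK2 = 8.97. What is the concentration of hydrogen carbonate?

α₁ = 1 / (1 + [H⁺]/K1 + K2/[H⁺]) = 1 / (1 + 10^-2.11 + 10^-1.01)
   = 1 / (1 + 0.0077625 + 0.097724) = 1/1.1055 = 0.9046
[HCO3⁻] = α₁ × DIC = 0.9046 × 2.19 = 1.98 mmol/kg

[HCO3⁻] = 1.98 mmol/kg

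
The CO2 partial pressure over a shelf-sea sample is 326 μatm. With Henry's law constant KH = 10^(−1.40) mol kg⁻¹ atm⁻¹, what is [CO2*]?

KH = 10^(−1.40) = 3.981×10^-2 mol kg⁻¹ atm⁻¹
[CO2*] = KH · pCO2 = 3.981×10^-2 × 326×10^-6 atm = 1.30×10^-5 mol/kg

[CO2*] = 13.0 μmol/kg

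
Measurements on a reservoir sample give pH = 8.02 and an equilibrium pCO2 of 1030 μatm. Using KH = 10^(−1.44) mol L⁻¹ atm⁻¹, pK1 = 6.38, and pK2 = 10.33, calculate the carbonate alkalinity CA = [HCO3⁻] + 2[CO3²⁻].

[CO2*] = KH · pCO2 = 10^(−1.44) × 1030×10^-6 = 3.740×10^-5 mol/L
α₀ = 1/(1 + K1/[H⁺] + K1K2/[H⁺]²) = 1/(1 + 10^+1.64 + 10^-0.67) = 0.02229
DIC = [CO2*]/α₀ = 3.740×10^-5 / 0.02229 = 1.678 mmol/L
CA = (α₁ + 2α₂)·DIC = (0.9729 + 2×0.004765) × 1.678 = 1.65 mmol/L

CA = 1.65 mmol/L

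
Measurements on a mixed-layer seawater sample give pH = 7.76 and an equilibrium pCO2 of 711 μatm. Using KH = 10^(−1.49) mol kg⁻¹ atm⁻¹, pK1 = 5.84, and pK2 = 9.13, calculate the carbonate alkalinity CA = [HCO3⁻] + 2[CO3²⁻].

CA = 2.08 mmol/kg

[CO2*] = KH · pCO2 = 10^(−1.49) × 711×10^-6 = 2.301×10^-5 mol/kg
α₀ = 1/(1 + K1/[H⁺] + K1K2/[H⁺]²) = 1/(1 + 10^+1.92 + 10^+0.55) = 0.01140
DIC = [CO2*]/α₀ = 2.301×10^-5 / 0.01140 = 2.018 mmol/kg
CA = (α₁ + 2α₂)·DIC = (0.9482 + 2×0.04045) × 2.018 = 2.08 mmol/kg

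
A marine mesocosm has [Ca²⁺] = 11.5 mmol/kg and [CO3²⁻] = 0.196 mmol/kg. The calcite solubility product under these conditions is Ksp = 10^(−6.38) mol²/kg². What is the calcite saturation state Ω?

Ksp = 10^(−6.38) = 4.169×10^-7
Ω = [Ca²⁺][CO3²⁻]/Ksp = (11.5×10^-3)(0.196×10^-3) / 4.169×10^-7 = 5.41

Ω = 5.41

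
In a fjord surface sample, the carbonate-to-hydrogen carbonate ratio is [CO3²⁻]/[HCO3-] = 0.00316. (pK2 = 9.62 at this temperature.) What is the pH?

From K2 = [H⁺][CO3²⁻]/[HCO3-]:  pH = pK2 + log₁₀([CO3²⁻]/[HCO3-])
log₁₀(0.00316) = -2.500
pH = 9.62 + (-2.500) = 7.12

pH = 7.12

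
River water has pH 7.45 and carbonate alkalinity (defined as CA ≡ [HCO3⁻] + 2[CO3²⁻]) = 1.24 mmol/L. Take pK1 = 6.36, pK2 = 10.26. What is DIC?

DIC = 1.34 mmol/L

CA = [HCO3⁻] + 2[CO3²⁻] = (α₁ + 2α₂)·DIC
At pH 7.45: [H⁺]/K1 = 10^-1.09 = 0.081283, K2/[H⁺] = 10^-2.81 = 0.0015488
α₁ = 1/(1 + 0.081283 + 0.0015488) = 1/1.0828 = 0.9235; α₂ = α₁·K2/[H⁺] = 0.001430
α₁ + 2α₂ = 0.9264
DIC = CA / (α₁ + 2α₂) = 1.24 / 0.9264 = 1.34 mmol/L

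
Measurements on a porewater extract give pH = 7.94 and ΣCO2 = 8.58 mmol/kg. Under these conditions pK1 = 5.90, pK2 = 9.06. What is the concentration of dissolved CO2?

[CO2*] = 0.0721 mmol/kg

α₀ = 1 / (1 + K1/[H⁺] + K1K2/[H⁺]²) = 1 / (1 + 10^+2.04 + 10^+0.92)
   = 1 / (1 + 109.65 + 8.3176) = 1/118.97 = 0.008406
[CO2*] = α₀ × DIC = 0.008406 × 8.58 = 0.0721 mmol/kg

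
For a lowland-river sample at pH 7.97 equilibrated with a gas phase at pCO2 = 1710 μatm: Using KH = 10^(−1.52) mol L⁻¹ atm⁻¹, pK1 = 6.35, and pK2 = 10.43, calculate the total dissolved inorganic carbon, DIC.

DIC = 2.21 mmol/L

[CO2*] = KH · pCO2 = 10^(−1.52) × 1710×10^-6 = 5.164×10^-5 mol/L
α₀ = 1/(1 + K1/[H⁺] + K1K2/[H⁺]²) = 1/(1 + 10^+1.62 + 10^-0.84) = 0.02335
DIC = [CO2*]/α₀ = 5.164×10^-5 / 0.02335 = 2.21 mmol/L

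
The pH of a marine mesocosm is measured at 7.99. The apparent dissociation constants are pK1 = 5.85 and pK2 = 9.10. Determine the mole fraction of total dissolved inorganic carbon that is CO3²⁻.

α₂ = 1 / (1 + [H⁺]/K2 + [H⁺]²/(K1K2)) = 1 / (1 + 10^+1.11 + 10^-1.03)
   = 1 / (1 + 12.882 + 0.093325) = 1/13.976 = 0.07155

α₂ = 0.0716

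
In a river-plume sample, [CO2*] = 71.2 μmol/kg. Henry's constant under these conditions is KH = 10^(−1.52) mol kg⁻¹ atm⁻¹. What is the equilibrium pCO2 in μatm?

pCO2 = 2360 μatm

KH = 10^(−1.52) = 3.020×10^-2 mol kg⁻¹ atm⁻¹
pCO2 = [CO2*]/KH = 71.2×10^-6 / 3.020×10^-2 = 2.36×10^-3 atm = 2360 μatm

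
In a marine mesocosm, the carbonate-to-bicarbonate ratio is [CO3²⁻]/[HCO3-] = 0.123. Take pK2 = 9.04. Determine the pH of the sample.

pH = 8.13

From K2 = [H⁺][CO3²⁻]/[HCO3-]:  pH = pK2 + log₁₀([CO3²⁻]/[HCO3-])
log₁₀(0.123) = -0.910
pH = 9.04 + (-0.910) = 8.13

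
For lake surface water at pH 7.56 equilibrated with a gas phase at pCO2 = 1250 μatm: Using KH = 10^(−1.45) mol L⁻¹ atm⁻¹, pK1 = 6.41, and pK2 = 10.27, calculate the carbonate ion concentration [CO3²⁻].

[CO2*] = KH · pCO2 = 10^(−1.45) × 1250×10^-6 = 4.435×10^-5 mol/L
α₀ = 1/(1 + K1/[H⁺] + K1K2/[H⁺]²) = 1/(1 + 10^+1.15 + 10^-1.56) = 0.06599
DIC = [CO2*]/α₀ = 4.435×10^-5 / 0.06599 = 0.6721 mmol/L
[CO3²⁻] = α₂·DIC; α₂ = 0.001818, so [CO3²⁻] = 0.001818 × 0.6721 = 0.00122 mmol/L = 1.22 μmol/L

[CO3²⁻] = 1.22 μmol/L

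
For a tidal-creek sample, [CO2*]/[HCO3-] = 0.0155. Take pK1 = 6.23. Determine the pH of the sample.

pH = 8.04

From K1 = [H⁺][HCO3-]/[CO2*]:  pH = pK1 − log₁₀([CO2*]/[HCO3-])
log₁₀(0.0155) = -1.810
pH = 6.23 − (-1.810) = 8.04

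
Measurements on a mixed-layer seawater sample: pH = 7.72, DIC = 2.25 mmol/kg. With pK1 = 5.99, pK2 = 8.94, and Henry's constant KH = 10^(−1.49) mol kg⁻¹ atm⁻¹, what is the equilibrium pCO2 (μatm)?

α₀ = 1 / (1 + K1/[H⁺] + K1K2/[H⁺]²) = 1 / (1 + 10^+1.73 + 10^+0.51)
   = 1 / (1 + 53.703 + 3.2359) = 1/57.939 = 0.01726
[CO2*] = α₀ × DIC = 0.01726 × 2.25 = 0.03883 mmol/kg
pCO2 = [CO2*]/KH = 3.883×10^-5 / 3.236×10^-2 = 1200 μatm

pCO2 = 1200 μatm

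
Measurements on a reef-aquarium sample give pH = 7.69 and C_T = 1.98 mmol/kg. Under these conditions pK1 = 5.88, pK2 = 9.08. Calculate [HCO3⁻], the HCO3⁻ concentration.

α₁ = 1 / (1 + [H⁺]/K1 + K2/[H⁺]) = 1 / (1 + 10^-1.81 + 10^-1.39)
   = 1 / (1 + 0.015488 + 0.040738) = 1/1.0562 = 0.9468
[HCO3⁻] = α₁ × DIC = 0.9468 × 1.98 = 1.87 mmol/kg

[HCO3⁻] = 1.87 mmol/kg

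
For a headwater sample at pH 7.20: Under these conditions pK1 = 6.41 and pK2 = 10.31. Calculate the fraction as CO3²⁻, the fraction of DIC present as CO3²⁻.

α₂ = 0.000667

α₂ = 1 / (1 + [H⁺]/K2 + [H⁺]²/(K1K2)) = 1 / (1 + 10^+3.11 + 10^+2.32)
   = 1 / (1 + 1288.2 + 208.93) = 1/1498.2 = 0.0006675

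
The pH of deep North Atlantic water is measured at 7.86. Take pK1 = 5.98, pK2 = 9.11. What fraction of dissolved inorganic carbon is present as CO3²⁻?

α₂ = 0.0526

α₂ = 1 / (1 + [H⁺]/K2 + [H⁺]²/(K1K2)) = 1 / (1 + 10^+1.25 + 10^-0.63)
   = 1 / (1 + 17.783 + 0.23442) = 1/19.017 = 0.05258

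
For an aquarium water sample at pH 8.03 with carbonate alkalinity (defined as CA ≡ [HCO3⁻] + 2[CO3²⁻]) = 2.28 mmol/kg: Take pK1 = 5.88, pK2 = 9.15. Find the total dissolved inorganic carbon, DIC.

DIC = 2.14 mmol/kg

CA = [HCO3⁻] + 2[CO3²⁻] = (α₁ + 2α₂)·DIC
At pH 8.03: [H⁺]/K1 = 10^-2.15 = 0.0070795, K2/[H⁺] = 10^-1.12 = 0.075858
α₁ = 1/(1 + 0.0070795 + 0.075858) = 1/1.0829 = 0.9234; α₂ = α₁·K2/[H⁺] = 0.07005
α₁ + 2α₂ = 1.0635
DIC = CA / (α₁ + 2α₂) = 2.28 / 1.0635 = 2.14 mmol/kg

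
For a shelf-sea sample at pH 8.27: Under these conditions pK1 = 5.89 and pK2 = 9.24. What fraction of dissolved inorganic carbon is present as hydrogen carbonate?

α₁ = 1 / (1 + [H⁺]/K1 + K2/[H⁺]) = 1 / (1 + 10^-2.38 + 10^-0.97)
   = 1 / (1 + 0.0041687 + 0.10715) = 1/1.1113 = 0.8998

α₁ = 0.900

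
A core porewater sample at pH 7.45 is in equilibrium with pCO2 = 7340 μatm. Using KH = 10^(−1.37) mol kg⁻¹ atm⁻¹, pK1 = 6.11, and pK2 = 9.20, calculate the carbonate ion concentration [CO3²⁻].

[CO3²⁻] = 0.122 mmol/kg

[CO2*] = KH · pCO2 = 10^(−1.37) × 7340×10^-6 = 3.131×10^-4 mol/kg
α₀ = 1/(1 + K1/[H⁺] + K1K2/[H⁺]²) = 1/(1 + 10^+1.34 + 10^-0.41) = 0.04298
DIC = [CO2*]/α₀ = 3.131×10^-4 / 0.04298 = 7.285 mmol/kg
[CO3²⁻] = α₂·DIC; α₂ = 0.01672, so [CO3²⁻] = 0.01672 × 7.285 = 0.122 mmol/kg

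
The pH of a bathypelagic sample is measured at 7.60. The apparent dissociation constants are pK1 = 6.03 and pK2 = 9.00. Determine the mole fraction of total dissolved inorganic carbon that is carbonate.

α₂ = 1 / (1 + [H⁺]/K2 + [H⁺]²/(K1K2)) = 1 / (1 + 10^+1.40 + 10^-0.17)
   = 1 / (1 + 25.119 + 0.67608) = 1/26.795 = 0.03732

α₂ = 0.0373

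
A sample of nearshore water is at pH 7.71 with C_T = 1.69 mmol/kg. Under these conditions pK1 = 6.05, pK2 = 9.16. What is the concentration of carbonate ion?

[CO3²⁻] = 0.0567 mmol/kg

α₂ = 1 / (1 + [H⁺]/K2 + [H⁺]²/(K1K2)) = 1 / (1 + 10^+1.45 + 10^-0.21)
   = 1 / (1 + 28.184 + 0.61660) = 1/29.800 = 0.03356
[CO3²⁻] = α₂ × DIC = 0.03356 × 1.69 = 0.0567 mmol/kg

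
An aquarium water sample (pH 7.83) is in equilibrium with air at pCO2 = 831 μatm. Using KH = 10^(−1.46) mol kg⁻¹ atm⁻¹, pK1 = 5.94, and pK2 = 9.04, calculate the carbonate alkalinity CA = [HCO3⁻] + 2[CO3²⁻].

[CO2*] = KH · pCO2 = 10^(−1.46) × 831×10^-6 = 2.881×10^-5 mol/kg
α₀ = 1/(1 + K1/[H⁺] + K1K2/[H⁺]²) = 1/(1 + 10^+1.89 + 10^+0.68) = 0.01199
DIC = [CO2*]/α₀ = 2.881×10^-5 / 0.01199 = 2.403 mmol/kg
CA = (α₁ + 2α₂)·DIC = (0.9306 + 2×0.05738) × 2.403 = 2.51 mmol/kg

CA = 2.51 mmol/kg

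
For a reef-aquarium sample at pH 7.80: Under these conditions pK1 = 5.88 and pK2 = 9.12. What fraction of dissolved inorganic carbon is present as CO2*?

α₀ = 0.0113

α₀ = 1 / (1 + K1/[H⁺] + K1K2/[H⁺]²) = 1 / (1 + 10^+1.92 + 10^+0.60)
   = 1 / (1 + 83.176 + 3.9811) = 1/88.157 = 0.01134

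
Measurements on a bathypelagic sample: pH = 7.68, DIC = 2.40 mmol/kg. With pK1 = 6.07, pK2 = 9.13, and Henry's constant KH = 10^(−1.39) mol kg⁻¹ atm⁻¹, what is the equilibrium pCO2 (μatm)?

pCO2 = 1360 μatm

α₀ = 1 / (1 + K1/[H⁺] + K1K2/[H⁺]²) = 1 / (1 + 10^+1.61 + 10^+0.16)
   = 1 / (1 + 40.738 + 1.4454) = 1/43.183 = 0.02316
[CO2*] = α₀ × DIC = 0.02316 × 2.40 = 0.05558 mmol/kg
pCO2 = [CO2*]/KH = 5.558×10^-5 / 4.074×10^-2 = 1360 μatm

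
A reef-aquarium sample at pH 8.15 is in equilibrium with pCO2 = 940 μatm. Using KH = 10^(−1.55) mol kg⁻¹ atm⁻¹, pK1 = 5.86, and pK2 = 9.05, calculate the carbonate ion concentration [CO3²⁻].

[CO3²⁻] = 0.650 mmol/kg

[CO2*] = KH · pCO2 = 10^(−1.55) × 940×10^-6 = 2.649×10^-5 mol/kg
α₀ = 1/(1 + K1/[H⁺] + K1K2/[H⁺]²) = 1/(1 + 10^+2.29 + 10^+1.39) = 0.004534
DIC = [CO2*]/α₀ = 2.649×10^-5 / 0.004534 = 5.842 mmol/kg
[CO3²⁻] = α₂·DIC; α₂ = 0.1113, so [CO3²⁻] = 0.1113 × 5.842 = 0.650 mmol/kg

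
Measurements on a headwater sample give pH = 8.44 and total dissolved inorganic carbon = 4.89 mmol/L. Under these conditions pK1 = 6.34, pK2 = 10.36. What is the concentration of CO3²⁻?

α₂ = 1 / (1 + [H⁺]/K2 + [H⁺]²/(K1K2)) = 1 / (1 + 10^+1.92 + 10^-0.18)
   = 1 / (1 + 83.176 + 0.66069) = 1/84.837 = 0.01179
[CO3²⁻] = α₂ × DIC = 0.01179 × 4.89 = 0.0576 mmol/L

[CO3²⁻] = 0.0576 mmol/L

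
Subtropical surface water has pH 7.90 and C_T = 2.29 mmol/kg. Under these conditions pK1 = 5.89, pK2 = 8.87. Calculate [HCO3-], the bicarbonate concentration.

α₁ = 1 / (1 + [H⁺]/K1 + K2/[H⁺]) = 1 / (1 + 10^-2.01 + 10^-0.97)
   = 1 / (1 + 0.0097724 + 0.10715) = 1/1.1169 = 0.8953
[HCO3⁻] = α₁ × DIC = 0.8953 × 2.29 = 2.05 mmol/kg

[HCO3⁻] = 2.05 mmol/kg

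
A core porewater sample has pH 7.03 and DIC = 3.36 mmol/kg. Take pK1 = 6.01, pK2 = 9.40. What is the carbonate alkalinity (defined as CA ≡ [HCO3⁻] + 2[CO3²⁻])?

CA = 3.08 mmol/kg

CA = [HCO3⁻] + 2[CO3²⁻] = (α₁ + 2α₂)·DIC
At pH 7.03: [H⁺]/K1 = 10^-1.02 = 0.095499, K2/[H⁺] = 10^-2.37 = 0.0042658
α₁ = 1/(1 + 0.095499 + 0.0042658) = 1/1.0998 = 0.9093; α₂ = α₁·K2/[H⁺] = 0.003879
α₁ + 2α₂ = 0.9170
CA = 0.9170 × 3.36 = 3.08 mmol/kg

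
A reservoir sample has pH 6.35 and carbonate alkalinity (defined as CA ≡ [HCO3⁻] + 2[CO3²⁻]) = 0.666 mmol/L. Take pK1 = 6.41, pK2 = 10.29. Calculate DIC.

DIC = 1.43 mmol/L

CA = [HCO3⁻] + 2[CO3²⁻] = (α₁ + 2α₂)·DIC
At pH 6.35: [H⁺]/K1 = 10^0.06 = 1.1482, K2/[H⁺] = 10^-3.94 = 0.00011482
α₁ = 1/(1 + 1.1482 + 0.00011482) = 1/2.1483 = 0.4655; α₂ = α₁·K2/[H⁺] = 5.345×10^-5
α₁ + 2α₂ = 0.4656
DIC = CA / (α₁ + 2α₂) = 0.666 / 0.4656 = 1.43 mmol/L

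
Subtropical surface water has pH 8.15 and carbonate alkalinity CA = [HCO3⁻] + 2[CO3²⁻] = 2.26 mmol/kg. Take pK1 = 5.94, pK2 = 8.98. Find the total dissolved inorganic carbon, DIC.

CA = [HCO3⁻] + 2[CO3²⁻] = (α₁ + 2α₂)·DIC
At pH 8.15: [H⁺]/K1 = 10^-2.21 = 0.0061660, K2/[H⁺] = 10^-0.83 = 0.14791
α₁ = 1/(1 + 0.0061660 + 0.14791) = 1/1.1541 = 0.8665; α₂ = α₁·K2/[H⁺] = 0.1282
α₁ + 2α₂ = 1.1228
DIC = CA / (α₁ + 2α₂) = 2.26 / 1.1228 = 2.01 mmol/kg

DIC = 2.01 mmol/kg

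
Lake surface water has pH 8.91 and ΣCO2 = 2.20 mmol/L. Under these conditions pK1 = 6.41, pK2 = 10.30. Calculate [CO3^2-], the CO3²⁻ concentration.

α₂ = 1 / (1 + [H⁺]/K2 + [H⁺]²/(K1K2)) = 1 / (1 + 10^+1.39 + 10^-1.11)
   = 1 / (1 + 24.547 + 0.077625) = 1/25.625 = 0.03902
[CO3²⁻] = α₂ × DIC = 0.03902 × 2.20 = 0.0859 mmol/L

[CO3²⁻] = 0.0859 mmol/L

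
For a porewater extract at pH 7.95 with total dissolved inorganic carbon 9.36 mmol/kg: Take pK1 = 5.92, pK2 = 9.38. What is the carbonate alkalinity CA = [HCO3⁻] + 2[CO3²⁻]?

CA = [HCO3⁻] + 2[CO3²⁻] = (α₁ + 2α₂)·DIC
At pH 7.95: [H⁺]/K1 = 10^-2.03 = 0.0093325, K2/[H⁺] = 10^-1.43 = 0.037154
α₁ = 1/(1 + 0.0093325 + 0.037154) = 1/1.0465 = 0.9556; α₂ = α₁·K2/[H⁺] = 0.03550
α₁ + 2α₂ = 1.0266
CA = 1.0266 × 9.36 = 9.61 mmol/kg

CA = 9.61 mmol/kg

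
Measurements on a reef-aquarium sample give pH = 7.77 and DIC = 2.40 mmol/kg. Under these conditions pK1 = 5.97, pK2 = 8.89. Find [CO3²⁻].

α₂ = 1 / (1 + [H⁺]/K2 + [H⁺]²/(K1K2)) = 1 / (1 + 10^+1.12 + 10^-0.68)
   = 1 / (1 + 13.183 + 0.20893) = 1/14.391 = 0.06949
[CO3²⁻] = α₂ × DIC = 0.06949 × 2.40 = 0.167 mmol/kg

[CO3²⁻] = 0.167 mmol/kg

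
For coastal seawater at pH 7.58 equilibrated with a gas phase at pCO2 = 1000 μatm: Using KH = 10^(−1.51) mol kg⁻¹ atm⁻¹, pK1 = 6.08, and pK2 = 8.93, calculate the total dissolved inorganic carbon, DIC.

[CO2*] = KH · pCO2 = 10^(−1.51) × 1000×10^-6 = 3.090×10^-5 mol/kg
α₀ = 1/(1 + K1/[H⁺] + K1K2/[H⁺]²) = 1/(1 + 10^+1.50 + 10^+0.15) = 0.02938
DIC = [CO2*]/α₀ = 3.090×10^-5 / 0.02938 = 1.05 mmol/kg

DIC = 1.05 mmol/kg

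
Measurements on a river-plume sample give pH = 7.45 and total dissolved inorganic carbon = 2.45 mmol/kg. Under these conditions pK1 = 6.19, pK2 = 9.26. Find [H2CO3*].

α₀ = 1 / (1 + K1/[H⁺] + K1K2/[H⁺]²) = 1 / (1 + 10^+1.26 + 10^-0.55)
   = 1 / (1 + 18.197 + 0.28184) = 1/19.479 = 0.05134
[CO2*] = α₀ × DIC = 0.05134 × 2.45 = 0.126 mmol/kg

[CO2*] = 0.126 mmol/kg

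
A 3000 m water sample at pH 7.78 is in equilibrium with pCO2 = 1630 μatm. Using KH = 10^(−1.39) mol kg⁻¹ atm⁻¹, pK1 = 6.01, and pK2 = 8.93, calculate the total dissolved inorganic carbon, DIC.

[CO2*] = KH · pCO2 = 10^(−1.39) × 1630×10^-6 = 6.640×10^-5 mol/kg
α₀ = 1/(1 + K1/[H⁺] + K1K2/[H⁺]²) = 1/(1 + 10^+1.77 + 10^+0.62) = 0.01561
DIC = [CO2*]/α₀ = 6.640×10^-5 / 0.01561 = 4.25 mmol/kg

DIC = 4.25 mmol/kg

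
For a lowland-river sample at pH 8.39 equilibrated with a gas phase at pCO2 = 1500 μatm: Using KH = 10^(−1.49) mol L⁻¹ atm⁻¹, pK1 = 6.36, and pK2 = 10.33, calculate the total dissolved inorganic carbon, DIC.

[CO2*] = KH · pCO2 = 10^(−1.49) × 1500×10^-6 = 4.854×10^-5 mol/L
α₀ = 1/(1 + K1/[H⁺] + K1K2/[H⁺]²) = 1/(1 + 10^+2.03 + 10^+0.09) = 0.009142
DIC = [CO2*]/α₀ = 4.854×10^-5 / 0.009142 = 5.31 mmol/L

DIC = 5.31 mmol/L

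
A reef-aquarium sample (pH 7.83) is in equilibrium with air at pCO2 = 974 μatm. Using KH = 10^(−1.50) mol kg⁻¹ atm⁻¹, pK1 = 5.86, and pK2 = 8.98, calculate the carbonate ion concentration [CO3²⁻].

[CO2*] = KH · pCO2 = 10^(−1.50) × 974×10^-6 = 3.080×10^-5 mol/kg
α₀ = 1/(1 + K1/[H⁺] + K1K2/[H⁺]²) = 1/(1 + 10^+1.97 + 10^+0.82) = 0.009908
DIC = [CO2*]/α₀ = 3.080×10^-5 / 0.009908 = 3.109 mmol/kg
[CO3²⁻] = α₂·DIC; α₂ = 0.06546, so [CO3²⁻] = 0.06546 × 3.109 = 0.203 mmol/kg

[CO3²⁻] = 0.203 mmol/kg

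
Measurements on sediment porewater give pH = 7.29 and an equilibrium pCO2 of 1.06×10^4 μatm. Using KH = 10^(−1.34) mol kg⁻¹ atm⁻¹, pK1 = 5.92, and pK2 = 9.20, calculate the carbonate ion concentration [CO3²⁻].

[CO2*] = KH · pCO2 = 10^(−1.34) × 1.06×10^4×10^-6 = 4.845×10^-4 mol/kg
α₀ = 1/(1 + K1/[H⁺] + K1K2/[H⁺]²) = 1/(1 + 10^+1.37 + 10^-0.54) = 0.04044
DIC = [CO2*]/α₀ = 4.845×10^-4 / 0.04044 = 11.98 mmol/kg
[CO3²⁻] = α₂·DIC; α₂ = 0.01166, so [CO3²⁻] = 0.01166 × 11.98 = 0.140 mmol/kg

[CO3²⁻] = 0.140 mmol/kg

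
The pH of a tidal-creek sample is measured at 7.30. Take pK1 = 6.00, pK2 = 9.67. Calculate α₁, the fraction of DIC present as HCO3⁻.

α₁ = 1 / (1 + [H⁺]/K1 + K2/[H⁺]) = 1 / (1 + 10^-1.30 + 10^-2.37)
   = 1 / (1 + 0.050119 + 0.0042658) = 1/1.0544 = 0.9484

α₁ = 0.948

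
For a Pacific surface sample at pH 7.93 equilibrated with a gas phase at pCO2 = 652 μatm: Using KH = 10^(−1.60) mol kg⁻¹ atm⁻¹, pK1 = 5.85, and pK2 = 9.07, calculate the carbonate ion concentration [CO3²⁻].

[CO3²⁻] = 0.143 mmol/kg

[CO2*] = KH · pCO2 = 10^(−1.60) × 652×10^-6 = 1.638×10^-5 mol/kg
α₀ = 1/(1 + K1/[H⁺] + K1K2/[H⁺]²) = 1/(1 + 10^+2.08 + 10^+0.94) = 0.007696
DIC = [CO2*]/α₀ = 1.638×10^-5 / 0.007696 = 2.128 mmol/kg
[CO3²⁻] = α₂·DIC; α₂ = 0.06703, so [CO3²⁻] = 0.06703 × 2.128 = 0.143 mmol/kg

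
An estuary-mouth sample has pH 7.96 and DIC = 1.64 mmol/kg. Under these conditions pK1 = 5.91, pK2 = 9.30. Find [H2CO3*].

[CO2*] = 13.9 μmol/kg

α₀ = 1 / (1 + K1/[H⁺] + K1K2/[H⁺]²) = 1 / (1 + 10^+2.05 + 10^+0.71)
   = 1 / (1 + 112.20 + 5.1286) = 1/118.33 = 0.008451
[CO2*] = α₀ × DIC = 0.008451 × 1.64 = 0.0139 mmol/kg = 13.9 μmol/kg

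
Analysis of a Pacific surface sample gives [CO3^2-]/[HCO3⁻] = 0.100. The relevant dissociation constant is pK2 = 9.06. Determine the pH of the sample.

From K2 = [H⁺][CO3^2-]/[HCO3⁻]:  pH = pK2 + log₁₀([CO3^2-]/[HCO3⁻])
log₁₀(0.100) = -1.000
pH = 9.06 + (-1.000) = 8.06

pH = 8.06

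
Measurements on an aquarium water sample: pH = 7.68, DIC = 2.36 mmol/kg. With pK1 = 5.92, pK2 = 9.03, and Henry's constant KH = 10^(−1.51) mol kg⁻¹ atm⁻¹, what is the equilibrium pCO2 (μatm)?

α₀ = 1 / (1 + K1/[H⁺] + K1K2/[H⁺]²) = 1 / (1 + 10^+1.76 + 10^+0.41)
   = 1 / (1 + 57.544 + 2.5704) = 1/61.114 = 0.01636
[CO2*] = α₀ × DIC = 0.01636 × 2.36 = 0.03862 mmol/kg
pCO2 = [CO2*]/KH = 3.862×10^-5 / 3.090×10^-2 = 1250 μatm

pCO2 = 1250 μatm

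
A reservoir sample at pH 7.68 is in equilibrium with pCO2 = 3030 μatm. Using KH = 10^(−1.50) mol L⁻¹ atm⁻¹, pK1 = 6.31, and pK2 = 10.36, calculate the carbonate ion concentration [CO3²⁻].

[CO2*] = KH · pCO2 = 10^(−1.50) × 3030×10^-6 = 9.582×10^-5 mol/L
α₀ = 1/(1 + K1/[H⁺] + K1K2/[H⁺]²) = 1/(1 + 10^+1.37 + 10^-1.31) = 0.04083
DIC = [CO2*]/α₀ = 9.582×10^-5 / 0.04083 = 2.347 mmol/L
[CO3²⁻] = α₂·DIC; α₂ = 0.002000, so [CO3²⁻] = 0.002000 × 2.347 = 0.00469 mmol/L = 4.69 μmol/L

[CO3²⁻] = 4.69 μmol/L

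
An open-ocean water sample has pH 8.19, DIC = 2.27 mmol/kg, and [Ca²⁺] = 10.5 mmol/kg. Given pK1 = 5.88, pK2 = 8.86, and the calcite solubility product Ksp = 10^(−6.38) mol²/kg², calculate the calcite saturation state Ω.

Ω = 10.0

α₂ = 1 / (1 + [H⁺]/K2 + [H⁺]²/(K1K2)) = 1 / (1 + 10^+0.67 + 10^-1.64)
   = 1 / (1 + 4.6774 + 0.022909) = 1/5.7003 = 0.1754
[CO3²⁻] = α₂ × DIC = 0.1754 × 2.27 = 0.3982 mmol/kg
Ksp = 10^(−6.38) = 4.169×10^-7
Ω = [Ca²⁺][CO3²⁻]/Ksp = (10.5×10^-3)(3.982×10^-4) / 4.169×10^-7 = 10.0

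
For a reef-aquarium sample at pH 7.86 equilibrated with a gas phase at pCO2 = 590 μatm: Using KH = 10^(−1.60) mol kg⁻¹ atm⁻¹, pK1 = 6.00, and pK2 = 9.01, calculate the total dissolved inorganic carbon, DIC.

[CO2*] = KH · pCO2 = 10^(−1.60) × 590×10^-6 = 1.482×10^-5 mol/kg
α₀ = 1/(1 + K1/[H⁺] + K1K2/[H⁺]²) = 1/(1 + 10^+1.86 + 10^+0.71) = 0.01273
DIC = [CO2*]/α₀ = 1.482×10^-5 / 0.01273 = 1.16 mmol/kg

DIC = 1.16 mmol/kg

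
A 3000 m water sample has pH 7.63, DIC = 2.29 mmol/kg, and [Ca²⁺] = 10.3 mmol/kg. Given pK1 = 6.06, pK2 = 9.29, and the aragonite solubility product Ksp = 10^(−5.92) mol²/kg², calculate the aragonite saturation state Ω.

α₂ = 1 / (1 + [H⁺]/K2 + [H⁺]²/(K1K2)) = 1 / (1 + 10^+1.66 + 10^+0.09)
   = 1 / (1 + 45.709 + 1.2303) = 1/47.939 = 0.02086
[CO3²⁻] = α₂ × DIC = 0.02086 × 2.29 = 0.04777 mmol/kg
Ksp = 10^(−5.92) = 1.202×10^-6
Ω = [Ca²⁺][CO3²⁻]/Ksp = (10.3×10^-3)(4.777×10^-5) / 1.202×10^-6 = 0.409

Ω = 0.409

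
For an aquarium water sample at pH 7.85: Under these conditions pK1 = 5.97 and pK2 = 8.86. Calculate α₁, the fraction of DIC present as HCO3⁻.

α₁ = 1 / (1 + [H⁺]/K1 + K2/[H⁺]) = 1 / (1 + 10^-1.88 + 10^-1.01)
   = 1 / (1 + 0.013183 + 0.097724) = 1/1.1109 = 0.9002

α₁ = 0.900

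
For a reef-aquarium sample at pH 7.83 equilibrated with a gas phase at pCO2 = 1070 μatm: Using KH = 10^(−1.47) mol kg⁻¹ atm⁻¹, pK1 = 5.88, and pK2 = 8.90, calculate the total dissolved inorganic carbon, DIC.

[CO2*] = KH · pCO2 = 10^(−1.47) × 1070×10^-6 = 3.626×10^-5 mol/kg
α₀ = 1/(1 + K1/[H⁺] + K1K2/[H⁺]²) = 1/(1 + 10^+1.95 + 10^+0.88) = 0.01023
DIC = [CO2*]/α₀ = 3.626×10^-5 / 0.01023 = 3.54 mmol/kg

DIC = 3.54 mmol/kg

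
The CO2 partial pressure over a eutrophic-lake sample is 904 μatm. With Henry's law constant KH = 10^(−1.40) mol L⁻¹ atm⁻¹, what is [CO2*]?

KH = 10^(−1.40) = 3.981×10^-2 mol L⁻¹ atm⁻¹
[CO2*] = KH · pCO2 = 3.981×10^-2 × 904×10^-6 atm = 3.60×10^-5 mol/L

[CO2*] = 36.0 μmol/L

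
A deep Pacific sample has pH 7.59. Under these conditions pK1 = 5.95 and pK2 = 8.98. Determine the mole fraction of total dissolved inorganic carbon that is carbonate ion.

α₂ = 0.0383

α₂ = 1 / (1 + [H⁺]/K2 + [H⁺]²/(K1K2)) = 1 / (1 + 10^+1.39 + 10^-0.25)
   = 1 / (1 + 24.547 + 0.56234) = 1/26.109 = 0.03830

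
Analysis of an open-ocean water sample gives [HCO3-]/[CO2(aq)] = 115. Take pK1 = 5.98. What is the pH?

From K1 = [H⁺][HCO3-]/[CO2(aq)]:  pH = pK1 + log₁₀([HCO3-]/[CO2(aq)])
log₁₀(115) = +2.061
pH = 5.98 + (+2.061) = 8.04

pH = 8.04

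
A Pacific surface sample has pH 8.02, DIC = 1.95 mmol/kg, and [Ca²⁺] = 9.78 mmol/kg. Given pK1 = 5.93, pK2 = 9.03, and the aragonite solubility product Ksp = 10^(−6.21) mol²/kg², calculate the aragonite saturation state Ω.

Ω = 2.73

α₂ = 1 / (1 + [H⁺]/K2 + [H⁺]²/(K1K2)) = 1 / (1 + 10^+1.01 + 10^-1.08)
   = 1 / (1 + 10.233 + 0.083176) = 1/11.316 = 0.08837
[CO3²⁻] = α₂ × DIC = 0.08837 × 1.95 = 0.1723 mmol/kg
Ksp = 10^(−6.21) = 6.166×10^-7
Ω = [Ca²⁺][CO3²⁻]/Ksp = (9.78×10^-3)(1.723×10^-4) / 6.166×10^-7 = 2.73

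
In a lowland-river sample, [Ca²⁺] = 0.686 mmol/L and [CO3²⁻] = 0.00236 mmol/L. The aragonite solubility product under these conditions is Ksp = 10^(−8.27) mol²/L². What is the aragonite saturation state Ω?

Ksp = 10^(−8.27) = 5.370×10^-9
Ω = [Ca²⁺][CO3²⁻]/Ksp = (0.686×10^-3)(0.00236×10^-3) / 5.370×10^-9 = 0.301

Ω = 0.301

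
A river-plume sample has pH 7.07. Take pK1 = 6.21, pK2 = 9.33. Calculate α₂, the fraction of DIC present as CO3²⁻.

α₂ = 0.00481

α₂ = 1 / (1 + [H⁺]/K2 + [H⁺]²/(K1K2)) = 1 / (1 + 10^+2.26 + 10^+1.40)
   = 1 / (1 + 181.97 + 25.119) = 1/208.09 = 0.004806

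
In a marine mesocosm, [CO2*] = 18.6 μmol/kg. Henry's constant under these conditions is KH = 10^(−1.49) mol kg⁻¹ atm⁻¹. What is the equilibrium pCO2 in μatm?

pCO2 = 575 μatm

KH = 10^(−1.49) = 3.236×10^-2 mol kg⁻¹ atm⁻¹
pCO2 = [CO2*]/KH = 18.6×10^-6 / 3.236×10^-2 = 5.75×10^-4 atm = 575 μatm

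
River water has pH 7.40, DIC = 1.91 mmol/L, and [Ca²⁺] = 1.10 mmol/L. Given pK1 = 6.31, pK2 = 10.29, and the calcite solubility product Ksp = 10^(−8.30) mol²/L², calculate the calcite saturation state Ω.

α₂ = 1 / (1 + [H⁺]/K2 + [H⁺]²/(K1K2)) = 1 / (1 + 10^+2.89 + 10^+1.80)
   = 1 / (1 + 776.25 + 63.096) = 1/840.34 = 0.001190
[CO3²⁻] = α₂ × DIC = 0.001190 × 1.91 = 0.002273 mmol/L = 2.273 μmol/L
Ksp = 10^(−8.30) = 5.012×10^-9
Ω = [Ca²⁺][CO3²⁻]/Ksp = (1.10×10^-3)(2.273×10^-6) / 5.012×10^-9 = 0.499

Ω = 0.499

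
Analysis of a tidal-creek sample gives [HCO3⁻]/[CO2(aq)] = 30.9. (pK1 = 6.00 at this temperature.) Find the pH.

pH = 7.49

From K1 = [H⁺][HCO3⁻]/[CO2(aq)]:  pH = pK1 + log₁₀([HCO3⁻]/[CO2(aq)])
log₁₀(30.9) = +1.490
pH = 6.00 + (+1.490) = 7.49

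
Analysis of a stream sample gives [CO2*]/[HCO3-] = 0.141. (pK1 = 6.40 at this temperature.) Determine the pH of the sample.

From K1 = [H⁺][HCO3-]/[CO2*]:  pH = pK1 − log₁₀([CO2*]/[HCO3-])
log₁₀(0.141) = -0.851
pH = 6.40 − (-0.851) = 7.25

pH = 7.25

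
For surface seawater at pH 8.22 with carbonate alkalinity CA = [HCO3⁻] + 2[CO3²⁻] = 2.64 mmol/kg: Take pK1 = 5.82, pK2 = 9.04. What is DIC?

DIC = 2.34 mmol/kg

CA = [HCO3⁻] + 2[CO3²⁻] = (α₁ + 2α₂)·DIC
At pH 8.22: [H⁺]/K1 = 10^-2.40 = 0.0039811, K2/[H⁺] = 10^-0.82 = 0.15136
α₁ = 1/(1 + 0.0039811 + 0.15136) = 1/1.1553 = 0.8655; α₂ = α₁·K2/[H⁺] = 0.1310
α₁ + 2α₂ = 1.1276
DIC = CA / (α₁ + 2α₂) = 2.64 / 1.1276 = 2.34 mmol/kg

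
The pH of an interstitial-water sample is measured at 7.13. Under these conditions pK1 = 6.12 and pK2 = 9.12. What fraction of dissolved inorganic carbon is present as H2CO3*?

α₀ = 1 / (1 + K1/[H⁺] + K1K2/[H⁺]²) = 1 / (1 + 10^+1.01 + 10^-0.98)
   = 1 / (1 + 10.233 + 0.10471) = 1/11.338 = 0.08820

α₀ = 0.0882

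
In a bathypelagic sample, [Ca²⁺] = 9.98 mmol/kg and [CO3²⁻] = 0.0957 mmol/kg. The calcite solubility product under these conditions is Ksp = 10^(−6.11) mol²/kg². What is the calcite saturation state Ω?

Ksp = 10^(−6.11) = 7.762×10^-7
Ω = [Ca²⁺][CO3²⁻]/Ksp = (9.98×10^-3)(0.0957×10^-3) / 7.762×10^-7 = 1.23

Ω = 1.23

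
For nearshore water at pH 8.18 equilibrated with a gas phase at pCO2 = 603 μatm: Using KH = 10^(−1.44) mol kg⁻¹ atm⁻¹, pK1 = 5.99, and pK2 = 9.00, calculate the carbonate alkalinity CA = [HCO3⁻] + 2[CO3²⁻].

CA = 4.42 mmol/kg

[CO2*] = KH · pCO2 = 10^(−1.44) × 603×10^-6 = 2.189×10^-5 mol/kg
α₀ = 1/(1 + K1/[H⁺] + K1K2/[H⁺]²) = 1/(1 + 10^+2.19 + 10^+1.37) = 0.005576
DIC = [CO2*]/α₀ = 2.189×10^-5 / 0.005576 = 3.926 mmol/kg
CA = (α₁ + 2α₂)·DIC = (0.8637 + 2×0.1307) × 3.926 = 4.42 mmol/kg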